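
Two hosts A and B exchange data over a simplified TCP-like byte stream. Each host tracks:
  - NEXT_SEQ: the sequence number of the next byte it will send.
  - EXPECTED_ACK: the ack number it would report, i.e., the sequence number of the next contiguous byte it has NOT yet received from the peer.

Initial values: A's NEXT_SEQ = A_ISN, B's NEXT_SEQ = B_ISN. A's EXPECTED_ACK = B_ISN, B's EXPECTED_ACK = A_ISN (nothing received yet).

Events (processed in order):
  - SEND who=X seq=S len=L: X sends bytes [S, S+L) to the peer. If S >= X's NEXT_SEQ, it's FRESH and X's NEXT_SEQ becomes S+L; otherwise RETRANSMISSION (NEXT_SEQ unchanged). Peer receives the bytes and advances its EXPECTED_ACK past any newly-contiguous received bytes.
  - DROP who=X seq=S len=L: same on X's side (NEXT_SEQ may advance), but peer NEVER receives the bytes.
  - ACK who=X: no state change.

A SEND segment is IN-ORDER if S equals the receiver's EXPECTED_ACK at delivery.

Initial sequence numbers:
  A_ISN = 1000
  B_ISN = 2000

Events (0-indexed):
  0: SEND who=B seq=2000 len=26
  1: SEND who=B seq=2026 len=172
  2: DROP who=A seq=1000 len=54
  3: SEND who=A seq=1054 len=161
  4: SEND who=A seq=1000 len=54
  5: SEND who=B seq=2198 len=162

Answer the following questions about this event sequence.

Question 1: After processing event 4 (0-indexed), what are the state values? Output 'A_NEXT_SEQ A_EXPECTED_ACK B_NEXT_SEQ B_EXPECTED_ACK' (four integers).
After event 0: A_seq=1000 A_ack=2026 B_seq=2026 B_ack=1000
After event 1: A_seq=1000 A_ack=2198 B_seq=2198 B_ack=1000
After event 2: A_seq=1054 A_ack=2198 B_seq=2198 B_ack=1000
After event 3: A_seq=1215 A_ack=2198 B_seq=2198 B_ack=1000
After event 4: A_seq=1215 A_ack=2198 B_seq=2198 B_ack=1215

1215 2198 2198 1215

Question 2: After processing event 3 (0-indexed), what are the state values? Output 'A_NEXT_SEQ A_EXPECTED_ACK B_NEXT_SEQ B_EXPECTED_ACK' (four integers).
After event 0: A_seq=1000 A_ack=2026 B_seq=2026 B_ack=1000
After event 1: A_seq=1000 A_ack=2198 B_seq=2198 B_ack=1000
After event 2: A_seq=1054 A_ack=2198 B_seq=2198 B_ack=1000
After event 3: A_seq=1215 A_ack=2198 B_seq=2198 B_ack=1000

1215 2198 2198 1000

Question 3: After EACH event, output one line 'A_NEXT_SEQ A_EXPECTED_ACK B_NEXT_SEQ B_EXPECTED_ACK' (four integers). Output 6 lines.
1000 2026 2026 1000
1000 2198 2198 1000
1054 2198 2198 1000
1215 2198 2198 1000
1215 2198 2198 1215
1215 2360 2360 1215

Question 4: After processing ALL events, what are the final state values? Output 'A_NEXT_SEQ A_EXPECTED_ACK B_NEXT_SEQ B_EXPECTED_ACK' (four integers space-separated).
Answer: 1215 2360 2360 1215

Derivation:
After event 0: A_seq=1000 A_ack=2026 B_seq=2026 B_ack=1000
After event 1: A_seq=1000 A_ack=2198 B_seq=2198 B_ack=1000
After event 2: A_seq=1054 A_ack=2198 B_seq=2198 B_ack=1000
After event 3: A_seq=1215 A_ack=2198 B_seq=2198 B_ack=1000
After event 4: A_seq=1215 A_ack=2198 B_seq=2198 B_ack=1215
After event 5: A_seq=1215 A_ack=2360 B_seq=2360 B_ack=1215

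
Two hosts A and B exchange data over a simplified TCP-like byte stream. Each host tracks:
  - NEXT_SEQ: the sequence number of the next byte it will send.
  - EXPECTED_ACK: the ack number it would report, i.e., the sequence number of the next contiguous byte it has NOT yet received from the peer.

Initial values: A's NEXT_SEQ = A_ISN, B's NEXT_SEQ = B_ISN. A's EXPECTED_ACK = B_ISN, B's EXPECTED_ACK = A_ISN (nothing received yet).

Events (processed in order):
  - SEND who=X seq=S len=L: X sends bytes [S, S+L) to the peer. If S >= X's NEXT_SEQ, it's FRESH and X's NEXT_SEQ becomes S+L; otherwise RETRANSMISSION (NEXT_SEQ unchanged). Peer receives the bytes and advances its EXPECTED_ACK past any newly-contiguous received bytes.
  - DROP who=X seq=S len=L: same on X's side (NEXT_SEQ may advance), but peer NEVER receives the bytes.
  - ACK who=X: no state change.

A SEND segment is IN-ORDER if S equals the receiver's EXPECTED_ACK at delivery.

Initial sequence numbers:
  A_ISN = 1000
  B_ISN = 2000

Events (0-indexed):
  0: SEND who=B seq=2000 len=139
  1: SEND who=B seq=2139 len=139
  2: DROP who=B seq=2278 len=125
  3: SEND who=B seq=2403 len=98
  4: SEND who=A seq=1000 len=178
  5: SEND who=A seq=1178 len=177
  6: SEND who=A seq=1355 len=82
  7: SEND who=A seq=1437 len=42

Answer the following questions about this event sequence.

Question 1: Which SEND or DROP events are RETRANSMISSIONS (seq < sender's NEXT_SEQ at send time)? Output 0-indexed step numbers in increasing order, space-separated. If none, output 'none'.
Answer: none

Derivation:
Step 0: SEND seq=2000 -> fresh
Step 1: SEND seq=2139 -> fresh
Step 2: DROP seq=2278 -> fresh
Step 3: SEND seq=2403 -> fresh
Step 4: SEND seq=1000 -> fresh
Step 5: SEND seq=1178 -> fresh
Step 6: SEND seq=1355 -> fresh
Step 7: SEND seq=1437 -> fresh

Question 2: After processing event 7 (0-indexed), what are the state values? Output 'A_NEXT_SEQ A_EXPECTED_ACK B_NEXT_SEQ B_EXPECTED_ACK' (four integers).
After event 0: A_seq=1000 A_ack=2139 B_seq=2139 B_ack=1000
After event 1: A_seq=1000 A_ack=2278 B_seq=2278 B_ack=1000
After event 2: A_seq=1000 A_ack=2278 B_seq=2403 B_ack=1000
After event 3: A_seq=1000 A_ack=2278 B_seq=2501 B_ack=1000
After event 4: A_seq=1178 A_ack=2278 B_seq=2501 B_ack=1178
After event 5: A_seq=1355 A_ack=2278 B_seq=2501 B_ack=1355
After event 6: A_seq=1437 A_ack=2278 B_seq=2501 B_ack=1437
After event 7: A_seq=1479 A_ack=2278 B_seq=2501 B_ack=1479

1479 2278 2501 1479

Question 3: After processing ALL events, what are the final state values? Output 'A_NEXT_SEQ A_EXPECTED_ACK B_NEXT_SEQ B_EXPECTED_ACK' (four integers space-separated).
Answer: 1479 2278 2501 1479

Derivation:
After event 0: A_seq=1000 A_ack=2139 B_seq=2139 B_ack=1000
After event 1: A_seq=1000 A_ack=2278 B_seq=2278 B_ack=1000
After event 2: A_seq=1000 A_ack=2278 B_seq=2403 B_ack=1000
After event 3: A_seq=1000 A_ack=2278 B_seq=2501 B_ack=1000
After event 4: A_seq=1178 A_ack=2278 B_seq=2501 B_ack=1178
After event 5: A_seq=1355 A_ack=2278 B_seq=2501 B_ack=1355
After event 6: A_seq=1437 A_ack=2278 B_seq=2501 B_ack=1437
After event 7: A_seq=1479 A_ack=2278 B_seq=2501 B_ack=1479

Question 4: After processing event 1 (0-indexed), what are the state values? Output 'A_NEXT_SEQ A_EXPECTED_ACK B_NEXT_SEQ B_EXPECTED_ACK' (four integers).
After event 0: A_seq=1000 A_ack=2139 B_seq=2139 B_ack=1000
After event 1: A_seq=1000 A_ack=2278 B_seq=2278 B_ack=1000

1000 2278 2278 1000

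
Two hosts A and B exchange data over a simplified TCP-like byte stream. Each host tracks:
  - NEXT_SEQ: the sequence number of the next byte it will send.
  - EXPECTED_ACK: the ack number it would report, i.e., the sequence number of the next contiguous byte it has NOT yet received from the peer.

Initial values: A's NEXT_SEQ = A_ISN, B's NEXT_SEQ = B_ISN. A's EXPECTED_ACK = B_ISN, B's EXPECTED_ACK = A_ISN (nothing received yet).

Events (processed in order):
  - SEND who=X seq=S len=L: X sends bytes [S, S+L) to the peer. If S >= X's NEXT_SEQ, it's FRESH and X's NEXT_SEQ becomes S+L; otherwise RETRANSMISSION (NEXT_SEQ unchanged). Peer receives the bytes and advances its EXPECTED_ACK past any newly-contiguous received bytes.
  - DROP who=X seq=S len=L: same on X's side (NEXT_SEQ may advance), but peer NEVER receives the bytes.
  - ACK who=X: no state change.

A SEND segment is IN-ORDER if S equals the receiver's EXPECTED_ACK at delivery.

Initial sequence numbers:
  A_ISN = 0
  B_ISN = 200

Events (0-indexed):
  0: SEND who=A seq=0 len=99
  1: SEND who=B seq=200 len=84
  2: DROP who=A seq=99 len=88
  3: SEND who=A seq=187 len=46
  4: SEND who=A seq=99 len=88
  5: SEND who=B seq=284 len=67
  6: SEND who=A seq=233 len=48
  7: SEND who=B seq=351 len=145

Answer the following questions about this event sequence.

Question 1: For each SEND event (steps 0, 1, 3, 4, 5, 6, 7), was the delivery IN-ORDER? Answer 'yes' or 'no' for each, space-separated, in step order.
Step 0: SEND seq=0 -> in-order
Step 1: SEND seq=200 -> in-order
Step 3: SEND seq=187 -> out-of-order
Step 4: SEND seq=99 -> in-order
Step 5: SEND seq=284 -> in-order
Step 6: SEND seq=233 -> in-order
Step 7: SEND seq=351 -> in-order

Answer: yes yes no yes yes yes yes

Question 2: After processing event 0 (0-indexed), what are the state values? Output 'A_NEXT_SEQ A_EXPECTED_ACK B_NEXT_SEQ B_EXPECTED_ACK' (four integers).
After event 0: A_seq=99 A_ack=200 B_seq=200 B_ack=99

99 200 200 99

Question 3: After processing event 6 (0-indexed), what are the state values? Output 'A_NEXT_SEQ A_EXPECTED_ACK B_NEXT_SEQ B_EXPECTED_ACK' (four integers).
After event 0: A_seq=99 A_ack=200 B_seq=200 B_ack=99
After event 1: A_seq=99 A_ack=284 B_seq=284 B_ack=99
After event 2: A_seq=187 A_ack=284 B_seq=284 B_ack=99
After event 3: A_seq=233 A_ack=284 B_seq=284 B_ack=99
After event 4: A_seq=233 A_ack=284 B_seq=284 B_ack=233
After event 5: A_seq=233 A_ack=351 B_seq=351 B_ack=233
After event 6: A_seq=281 A_ack=351 B_seq=351 B_ack=281

281 351 351 281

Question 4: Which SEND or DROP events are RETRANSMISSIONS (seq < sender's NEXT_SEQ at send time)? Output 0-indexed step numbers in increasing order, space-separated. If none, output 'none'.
Step 0: SEND seq=0 -> fresh
Step 1: SEND seq=200 -> fresh
Step 2: DROP seq=99 -> fresh
Step 3: SEND seq=187 -> fresh
Step 4: SEND seq=99 -> retransmit
Step 5: SEND seq=284 -> fresh
Step 6: SEND seq=233 -> fresh
Step 7: SEND seq=351 -> fresh

Answer: 4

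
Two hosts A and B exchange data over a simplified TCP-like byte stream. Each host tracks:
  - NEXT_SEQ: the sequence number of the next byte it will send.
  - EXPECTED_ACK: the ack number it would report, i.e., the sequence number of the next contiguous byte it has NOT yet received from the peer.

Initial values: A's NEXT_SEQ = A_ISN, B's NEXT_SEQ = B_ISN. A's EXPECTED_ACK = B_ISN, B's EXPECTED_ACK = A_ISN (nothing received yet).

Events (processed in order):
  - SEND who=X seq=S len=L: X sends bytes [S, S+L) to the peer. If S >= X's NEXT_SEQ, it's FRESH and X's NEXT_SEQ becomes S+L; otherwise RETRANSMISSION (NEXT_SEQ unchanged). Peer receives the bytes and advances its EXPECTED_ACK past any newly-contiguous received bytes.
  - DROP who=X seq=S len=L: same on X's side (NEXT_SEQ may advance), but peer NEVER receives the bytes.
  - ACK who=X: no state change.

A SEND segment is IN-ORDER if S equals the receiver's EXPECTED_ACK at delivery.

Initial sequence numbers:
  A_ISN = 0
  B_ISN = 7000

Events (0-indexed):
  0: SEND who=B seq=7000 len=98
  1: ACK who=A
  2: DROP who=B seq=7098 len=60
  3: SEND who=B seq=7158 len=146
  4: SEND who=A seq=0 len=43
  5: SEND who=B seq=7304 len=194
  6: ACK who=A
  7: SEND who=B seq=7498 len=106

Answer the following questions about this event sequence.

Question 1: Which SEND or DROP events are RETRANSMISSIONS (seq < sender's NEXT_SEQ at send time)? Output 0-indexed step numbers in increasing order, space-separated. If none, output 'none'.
Answer: none

Derivation:
Step 0: SEND seq=7000 -> fresh
Step 2: DROP seq=7098 -> fresh
Step 3: SEND seq=7158 -> fresh
Step 4: SEND seq=0 -> fresh
Step 5: SEND seq=7304 -> fresh
Step 7: SEND seq=7498 -> fresh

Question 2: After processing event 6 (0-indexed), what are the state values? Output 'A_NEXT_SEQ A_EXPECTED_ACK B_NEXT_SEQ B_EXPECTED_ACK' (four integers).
After event 0: A_seq=0 A_ack=7098 B_seq=7098 B_ack=0
After event 1: A_seq=0 A_ack=7098 B_seq=7098 B_ack=0
After event 2: A_seq=0 A_ack=7098 B_seq=7158 B_ack=0
After event 3: A_seq=0 A_ack=7098 B_seq=7304 B_ack=0
After event 4: A_seq=43 A_ack=7098 B_seq=7304 B_ack=43
After event 5: A_seq=43 A_ack=7098 B_seq=7498 B_ack=43
After event 6: A_seq=43 A_ack=7098 B_seq=7498 B_ack=43

43 7098 7498 43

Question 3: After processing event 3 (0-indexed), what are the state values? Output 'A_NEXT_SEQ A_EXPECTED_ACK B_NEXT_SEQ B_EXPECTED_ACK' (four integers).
After event 0: A_seq=0 A_ack=7098 B_seq=7098 B_ack=0
After event 1: A_seq=0 A_ack=7098 B_seq=7098 B_ack=0
After event 2: A_seq=0 A_ack=7098 B_seq=7158 B_ack=0
After event 3: A_seq=0 A_ack=7098 B_seq=7304 B_ack=0

0 7098 7304 0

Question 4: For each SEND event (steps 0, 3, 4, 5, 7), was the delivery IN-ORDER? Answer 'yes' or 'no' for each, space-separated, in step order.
Step 0: SEND seq=7000 -> in-order
Step 3: SEND seq=7158 -> out-of-order
Step 4: SEND seq=0 -> in-order
Step 5: SEND seq=7304 -> out-of-order
Step 7: SEND seq=7498 -> out-of-order

Answer: yes no yes no no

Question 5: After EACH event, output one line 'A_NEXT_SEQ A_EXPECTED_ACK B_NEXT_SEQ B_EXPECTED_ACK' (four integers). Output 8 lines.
0 7098 7098 0
0 7098 7098 0
0 7098 7158 0
0 7098 7304 0
43 7098 7304 43
43 7098 7498 43
43 7098 7498 43
43 7098 7604 43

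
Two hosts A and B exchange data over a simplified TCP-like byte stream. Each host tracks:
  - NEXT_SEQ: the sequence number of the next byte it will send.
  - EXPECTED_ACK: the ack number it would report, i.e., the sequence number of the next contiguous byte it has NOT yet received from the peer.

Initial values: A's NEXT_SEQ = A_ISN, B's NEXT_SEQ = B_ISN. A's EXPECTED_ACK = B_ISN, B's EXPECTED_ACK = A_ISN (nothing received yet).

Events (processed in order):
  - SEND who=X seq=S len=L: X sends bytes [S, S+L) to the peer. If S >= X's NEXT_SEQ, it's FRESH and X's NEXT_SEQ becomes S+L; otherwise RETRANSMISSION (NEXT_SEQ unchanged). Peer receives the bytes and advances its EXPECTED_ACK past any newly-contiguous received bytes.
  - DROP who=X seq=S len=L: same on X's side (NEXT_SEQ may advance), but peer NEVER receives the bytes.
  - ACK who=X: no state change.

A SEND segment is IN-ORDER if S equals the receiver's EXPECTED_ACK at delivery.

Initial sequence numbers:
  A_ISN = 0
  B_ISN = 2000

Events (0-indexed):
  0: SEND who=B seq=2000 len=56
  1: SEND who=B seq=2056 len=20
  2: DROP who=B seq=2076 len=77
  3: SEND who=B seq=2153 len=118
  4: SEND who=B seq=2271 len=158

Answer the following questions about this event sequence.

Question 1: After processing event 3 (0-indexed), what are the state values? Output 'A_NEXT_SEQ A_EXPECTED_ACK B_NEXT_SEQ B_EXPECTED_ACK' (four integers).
After event 0: A_seq=0 A_ack=2056 B_seq=2056 B_ack=0
After event 1: A_seq=0 A_ack=2076 B_seq=2076 B_ack=0
After event 2: A_seq=0 A_ack=2076 B_seq=2153 B_ack=0
After event 3: A_seq=0 A_ack=2076 B_seq=2271 B_ack=0

0 2076 2271 0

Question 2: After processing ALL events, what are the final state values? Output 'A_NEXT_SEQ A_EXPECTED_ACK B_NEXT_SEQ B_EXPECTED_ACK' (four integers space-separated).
Answer: 0 2076 2429 0

Derivation:
After event 0: A_seq=0 A_ack=2056 B_seq=2056 B_ack=0
After event 1: A_seq=0 A_ack=2076 B_seq=2076 B_ack=0
After event 2: A_seq=0 A_ack=2076 B_seq=2153 B_ack=0
After event 3: A_seq=0 A_ack=2076 B_seq=2271 B_ack=0
After event 4: A_seq=0 A_ack=2076 B_seq=2429 B_ack=0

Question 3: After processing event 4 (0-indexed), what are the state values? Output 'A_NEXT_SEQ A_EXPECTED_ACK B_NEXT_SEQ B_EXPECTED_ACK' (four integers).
After event 0: A_seq=0 A_ack=2056 B_seq=2056 B_ack=0
After event 1: A_seq=0 A_ack=2076 B_seq=2076 B_ack=0
After event 2: A_seq=0 A_ack=2076 B_seq=2153 B_ack=0
After event 3: A_seq=0 A_ack=2076 B_seq=2271 B_ack=0
After event 4: A_seq=0 A_ack=2076 B_seq=2429 B_ack=0

0 2076 2429 0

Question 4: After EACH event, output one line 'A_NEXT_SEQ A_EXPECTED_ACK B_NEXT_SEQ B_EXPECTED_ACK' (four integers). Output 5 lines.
0 2056 2056 0
0 2076 2076 0
0 2076 2153 0
0 2076 2271 0
0 2076 2429 0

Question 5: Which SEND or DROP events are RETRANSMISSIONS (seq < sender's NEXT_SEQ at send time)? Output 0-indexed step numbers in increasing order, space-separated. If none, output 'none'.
Step 0: SEND seq=2000 -> fresh
Step 1: SEND seq=2056 -> fresh
Step 2: DROP seq=2076 -> fresh
Step 3: SEND seq=2153 -> fresh
Step 4: SEND seq=2271 -> fresh

Answer: none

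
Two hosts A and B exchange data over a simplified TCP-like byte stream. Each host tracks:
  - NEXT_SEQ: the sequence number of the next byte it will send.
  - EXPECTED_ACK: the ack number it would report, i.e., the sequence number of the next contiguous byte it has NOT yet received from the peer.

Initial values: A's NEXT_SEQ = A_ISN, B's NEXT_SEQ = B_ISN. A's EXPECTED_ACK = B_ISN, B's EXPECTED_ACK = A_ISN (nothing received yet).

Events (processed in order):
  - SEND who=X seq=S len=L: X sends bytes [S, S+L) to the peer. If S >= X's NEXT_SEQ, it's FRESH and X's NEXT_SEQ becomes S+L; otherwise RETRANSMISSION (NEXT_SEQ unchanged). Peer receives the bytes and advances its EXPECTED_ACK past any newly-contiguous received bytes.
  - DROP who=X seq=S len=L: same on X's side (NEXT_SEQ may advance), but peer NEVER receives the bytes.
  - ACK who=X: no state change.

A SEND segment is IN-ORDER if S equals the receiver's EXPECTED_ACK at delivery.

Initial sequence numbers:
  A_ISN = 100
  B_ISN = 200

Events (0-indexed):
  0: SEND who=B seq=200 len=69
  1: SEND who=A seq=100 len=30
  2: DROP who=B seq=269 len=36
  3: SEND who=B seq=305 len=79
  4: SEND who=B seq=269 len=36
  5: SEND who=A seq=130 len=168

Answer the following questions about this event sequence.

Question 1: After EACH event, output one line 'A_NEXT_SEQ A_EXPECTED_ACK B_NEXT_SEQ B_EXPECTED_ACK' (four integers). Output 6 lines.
100 269 269 100
130 269 269 130
130 269 305 130
130 269 384 130
130 384 384 130
298 384 384 298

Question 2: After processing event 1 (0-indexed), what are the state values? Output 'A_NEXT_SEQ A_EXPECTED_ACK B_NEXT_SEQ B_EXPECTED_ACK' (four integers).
After event 0: A_seq=100 A_ack=269 B_seq=269 B_ack=100
After event 1: A_seq=130 A_ack=269 B_seq=269 B_ack=130

130 269 269 130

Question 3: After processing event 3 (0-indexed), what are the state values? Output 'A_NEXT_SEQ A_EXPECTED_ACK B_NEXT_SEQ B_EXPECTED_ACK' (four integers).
After event 0: A_seq=100 A_ack=269 B_seq=269 B_ack=100
After event 1: A_seq=130 A_ack=269 B_seq=269 B_ack=130
After event 2: A_seq=130 A_ack=269 B_seq=305 B_ack=130
After event 3: A_seq=130 A_ack=269 B_seq=384 B_ack=130

130 269 384 130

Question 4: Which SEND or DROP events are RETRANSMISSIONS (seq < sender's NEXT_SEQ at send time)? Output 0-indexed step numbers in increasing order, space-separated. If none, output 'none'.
Answer: 4

Derivation:
Step 0: SEND seq=200 -> fresh
Step 1: SEND seq=100 -> fresh
Step 2: DROP seq=269 -> fresh
Step 3: SEND seq=305 -> fresh
Step 4: SEND seq=269 -> retransmit
Step 5: SEND seq=130 -> fresh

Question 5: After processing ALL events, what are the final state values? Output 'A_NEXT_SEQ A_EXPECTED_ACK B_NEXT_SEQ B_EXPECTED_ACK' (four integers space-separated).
After event 0: A_seq=100 A_ack=269 B_seq=269 B_ack=100
After event 1: A_seq=130 A_ack=269 B_seq=269 B_ack=130
After event 2: A_seq=130 A_ack=269 B_seq=305 B_ack=130
After event 3: A_seq=130 A_ack=269 B_seq=384 B_ack=130
After event 4: A_seq=130 A_ack=384 B_seq=384 B_ack=130
After event 5: A_seq=298 A_ack=384 B_seq=384 B_ack=298

Answer: 298 384 384 298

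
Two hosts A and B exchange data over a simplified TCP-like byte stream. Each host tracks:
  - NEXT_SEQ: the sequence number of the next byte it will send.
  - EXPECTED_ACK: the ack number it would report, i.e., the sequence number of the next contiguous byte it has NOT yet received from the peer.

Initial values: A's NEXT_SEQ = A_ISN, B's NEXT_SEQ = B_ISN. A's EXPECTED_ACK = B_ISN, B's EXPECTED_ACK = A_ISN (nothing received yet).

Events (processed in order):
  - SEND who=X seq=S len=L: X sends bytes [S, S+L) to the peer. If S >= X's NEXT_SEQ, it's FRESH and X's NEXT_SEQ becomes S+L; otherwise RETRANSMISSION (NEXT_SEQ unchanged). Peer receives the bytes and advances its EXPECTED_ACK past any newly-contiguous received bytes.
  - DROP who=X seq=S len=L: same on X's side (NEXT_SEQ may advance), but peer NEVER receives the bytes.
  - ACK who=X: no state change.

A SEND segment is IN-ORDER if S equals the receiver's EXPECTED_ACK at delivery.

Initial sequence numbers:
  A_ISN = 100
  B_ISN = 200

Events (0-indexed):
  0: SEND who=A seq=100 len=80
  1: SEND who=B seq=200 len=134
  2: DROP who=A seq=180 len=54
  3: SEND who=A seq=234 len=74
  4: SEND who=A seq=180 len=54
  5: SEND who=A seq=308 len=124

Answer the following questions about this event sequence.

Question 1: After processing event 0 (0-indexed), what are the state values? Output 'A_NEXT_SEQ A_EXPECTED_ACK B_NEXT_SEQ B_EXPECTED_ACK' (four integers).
After event 0: A_seq=180 A_ack=200 B_seq=200 B_ack=180

180 200 200 180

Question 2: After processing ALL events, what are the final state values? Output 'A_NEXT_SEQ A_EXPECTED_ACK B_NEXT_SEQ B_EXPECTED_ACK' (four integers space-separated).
After event 0: A_seq=180 A_ack=200 B_seq=200 B_ack=180
After event 1: A_seq=180 A_ack=334 B_seq=334 B_ack=180
After event 2: A_seq=234 A_ack=334 B_seq=334 B_ack=180
After event 3: A_seq=308 A_ack=334 B_seq=334 B_ack=180
After event 4: A_seq=308 A_ack=334 B_seq=334 B_ack=308
After event 5: A_seq=432 A_ack=334 B_seq=334 B_ack=432

Answer: 432 334 334 432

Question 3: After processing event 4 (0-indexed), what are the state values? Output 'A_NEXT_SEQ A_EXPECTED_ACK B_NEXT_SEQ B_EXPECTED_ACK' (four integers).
After event 0: A_seq=180 A_ack=200 B_seq=200 B_ack=180
After event 1: A_seq=180 A_ack=334 B_seq=334 B_ack=180
After event 2: A_seq=234 A_ack=334 B_seq=334 B_ack=180
After event 3: A_seq=308 A_ack=334 B_seq=334 B_ack=180
After event 4: A_seq=308 A_ack=334 B_seq=334 B_ack=308

308 334 334 308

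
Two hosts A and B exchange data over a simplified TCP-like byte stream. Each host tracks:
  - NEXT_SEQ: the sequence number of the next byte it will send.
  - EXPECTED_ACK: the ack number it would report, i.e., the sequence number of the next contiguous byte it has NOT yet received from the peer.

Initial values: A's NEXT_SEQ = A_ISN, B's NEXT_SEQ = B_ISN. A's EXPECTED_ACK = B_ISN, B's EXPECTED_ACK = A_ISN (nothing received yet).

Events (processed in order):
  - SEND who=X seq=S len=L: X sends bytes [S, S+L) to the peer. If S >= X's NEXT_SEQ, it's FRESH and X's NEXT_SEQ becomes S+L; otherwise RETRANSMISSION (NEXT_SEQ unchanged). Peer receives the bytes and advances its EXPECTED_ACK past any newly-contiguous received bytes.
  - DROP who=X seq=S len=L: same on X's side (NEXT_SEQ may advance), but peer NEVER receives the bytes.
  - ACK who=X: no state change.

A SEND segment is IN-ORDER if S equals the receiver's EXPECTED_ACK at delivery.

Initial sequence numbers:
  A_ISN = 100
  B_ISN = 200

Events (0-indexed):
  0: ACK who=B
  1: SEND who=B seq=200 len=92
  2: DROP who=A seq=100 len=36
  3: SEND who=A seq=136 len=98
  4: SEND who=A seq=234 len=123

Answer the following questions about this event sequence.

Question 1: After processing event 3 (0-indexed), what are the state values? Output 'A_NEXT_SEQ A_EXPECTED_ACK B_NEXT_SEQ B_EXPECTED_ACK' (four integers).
After event 0: A_seq=100 A_ack=200 B_seq=200 B_ack=100
After event 1: A_seq=100 A_ack=292 B_seq=292 B_ack=100
After event 2: A_seq=136 A_ack=292 B_seq=292 B_ack=100
After event 3: A_seq=234 A_ack=292 B_seq=292 B_ack=100

234 292 292 100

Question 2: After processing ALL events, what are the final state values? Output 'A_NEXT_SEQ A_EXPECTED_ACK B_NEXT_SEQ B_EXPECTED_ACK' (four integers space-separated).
Answer: 357 292 292 100

Derivation:
After event 0: A_seq=100 A_ack=200 B_seq=200 B_ack=100
After event 1: A_seq=100 A_ack=292 B_seq=292 B_ack=100
After event 2: A_seq=136 A_ack=292 B_seq=292 B_ack=100
After event 3: A_seq=234 A_ack=292 B_seq=292 B_ack=100
After event 4: A_seq=357 A_ack=292 B_seq=292 B_ack=100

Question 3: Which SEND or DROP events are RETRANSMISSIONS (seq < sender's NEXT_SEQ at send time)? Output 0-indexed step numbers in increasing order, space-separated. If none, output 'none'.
Step 1: SEND seq=200 -> fresh
Step 2: DROP seq=100 -> fresh
Step 3: SEND seq=136 -> fresh
Step 4: SEND seq=234 -> fresh

Answer: none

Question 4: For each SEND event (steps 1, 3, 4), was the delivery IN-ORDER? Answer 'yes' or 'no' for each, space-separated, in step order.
Step 1: SEND seq=200 -> in-order
Step 3: SEND seq=136 -> out-of-order
Step 4: SEND seq=234 -> out-of-order

Answer: yes no no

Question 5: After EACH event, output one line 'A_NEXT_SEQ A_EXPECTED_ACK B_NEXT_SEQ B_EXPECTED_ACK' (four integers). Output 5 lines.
100 200 200 100
100 292 292 100
136 292 292 100
234 292 292 100
357 292 292 100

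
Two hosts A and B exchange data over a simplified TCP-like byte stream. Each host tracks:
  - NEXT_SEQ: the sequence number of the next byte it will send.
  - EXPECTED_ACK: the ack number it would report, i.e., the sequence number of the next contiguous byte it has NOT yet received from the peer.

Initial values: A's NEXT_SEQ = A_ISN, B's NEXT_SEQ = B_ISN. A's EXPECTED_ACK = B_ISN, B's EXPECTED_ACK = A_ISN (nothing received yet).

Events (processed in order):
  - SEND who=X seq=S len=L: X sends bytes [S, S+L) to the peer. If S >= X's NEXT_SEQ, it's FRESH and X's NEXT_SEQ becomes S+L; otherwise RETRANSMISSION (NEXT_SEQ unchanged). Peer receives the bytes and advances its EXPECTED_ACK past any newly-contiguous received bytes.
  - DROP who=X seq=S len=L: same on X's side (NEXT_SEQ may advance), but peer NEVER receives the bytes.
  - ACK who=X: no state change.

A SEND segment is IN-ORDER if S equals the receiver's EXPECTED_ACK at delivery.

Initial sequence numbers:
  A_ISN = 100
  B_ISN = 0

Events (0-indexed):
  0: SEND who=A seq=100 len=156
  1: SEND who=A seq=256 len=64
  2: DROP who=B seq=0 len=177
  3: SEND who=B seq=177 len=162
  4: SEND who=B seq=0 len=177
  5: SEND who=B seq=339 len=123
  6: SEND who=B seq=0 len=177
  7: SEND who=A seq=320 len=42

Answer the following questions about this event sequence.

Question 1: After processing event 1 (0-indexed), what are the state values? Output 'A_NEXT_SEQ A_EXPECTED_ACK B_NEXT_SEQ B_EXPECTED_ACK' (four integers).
After event 0: A_seq=256 A_ack=0 B_seq=0 B_ack=256
After event 1: A_seq=320 A_ack=0 B_seq=0 B_ack=320

320 0 0 320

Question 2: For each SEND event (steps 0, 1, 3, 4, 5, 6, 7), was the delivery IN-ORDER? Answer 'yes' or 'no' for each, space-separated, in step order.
Step 0: SEND seq=100 -> in-order
Step 1: SEND seq=256 -> in-order
Step 3: SEND seq=177 -> out-of-order
Step 4: SEND seq=0 -> in-order
Step 5: SEND seq=339 -> in-order
Step 6: SEND seq=0 -> out-of-order
Step 7: SEND seq=320 -> in-order

Answer: yes yes no yes yes no yes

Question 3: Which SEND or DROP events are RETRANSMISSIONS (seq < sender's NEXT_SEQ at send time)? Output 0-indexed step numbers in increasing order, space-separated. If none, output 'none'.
Answer: 4 6

Derivation:
Step 0: SEND seq=100 -> fresh
Step 1: SEND seq=256 -> fresh
Step 2: DROP seq=0 -> fresh
Step 3: SEND seq=177 -> fresh
Step 4: SEND seq=0 -> retransmit
Step 5: SEND seq=339 -> fresh
Step 6: SEND seq=0 -> retransmit
Step 7: SEND seq=320 -> fresh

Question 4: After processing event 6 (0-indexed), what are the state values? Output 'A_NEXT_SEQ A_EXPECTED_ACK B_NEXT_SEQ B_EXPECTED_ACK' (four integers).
After event 0: A_seq=256 A_ack=0 B_seq=0 B_ack=256
After event 1: A_seq=320 A_ack=0 B_seq=0 B_ack=320
After event 2: A_seq=320 A_ack=0 B_seq=177 B_ack=320
After event 3: A_seq=320 A_ack=0 B_seq=339 B_ack=320
After event 4: A_seq=320 A_ack=339 B_seq=339 B_ack=320
After event 5: A_seq=320 A_ack=462 B_seq=462 B_ack=320
After event 6: A_seq=320 A_ack=462 B_seq=462 B_ack=320

320 462 462 320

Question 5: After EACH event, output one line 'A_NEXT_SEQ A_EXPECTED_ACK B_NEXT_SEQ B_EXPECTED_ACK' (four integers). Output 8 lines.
256 0 0 256
320 0 0 320
320 0 177 320
320 0 339 320
320 339 339 320
320 462 462 320
320 462 462 320
362 462 462 362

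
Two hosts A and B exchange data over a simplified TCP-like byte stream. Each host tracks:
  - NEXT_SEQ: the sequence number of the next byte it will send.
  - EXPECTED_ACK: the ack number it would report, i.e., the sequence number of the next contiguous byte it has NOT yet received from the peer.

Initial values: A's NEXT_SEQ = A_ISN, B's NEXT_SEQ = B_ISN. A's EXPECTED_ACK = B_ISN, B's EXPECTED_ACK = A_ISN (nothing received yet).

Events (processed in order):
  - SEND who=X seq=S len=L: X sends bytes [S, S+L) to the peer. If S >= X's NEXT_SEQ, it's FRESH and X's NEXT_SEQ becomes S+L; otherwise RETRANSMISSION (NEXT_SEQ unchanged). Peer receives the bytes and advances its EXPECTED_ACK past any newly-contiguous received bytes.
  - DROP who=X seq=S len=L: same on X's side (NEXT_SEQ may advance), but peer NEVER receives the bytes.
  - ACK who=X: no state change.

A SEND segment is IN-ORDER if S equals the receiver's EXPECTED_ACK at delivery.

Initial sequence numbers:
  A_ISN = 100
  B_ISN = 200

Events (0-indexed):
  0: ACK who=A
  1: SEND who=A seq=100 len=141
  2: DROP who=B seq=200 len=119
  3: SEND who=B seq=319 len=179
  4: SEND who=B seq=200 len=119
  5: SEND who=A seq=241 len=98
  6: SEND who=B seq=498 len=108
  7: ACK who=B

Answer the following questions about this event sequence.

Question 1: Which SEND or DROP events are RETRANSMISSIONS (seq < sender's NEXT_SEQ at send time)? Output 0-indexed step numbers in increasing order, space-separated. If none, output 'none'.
Answer: 4

Derivation:
Step 1: SEND seq=100 -> fresh
Step 2: DROP seq=200 -> fresh
Step 3: SEND seq=319 -> fresh
Step 4: SEND seq=200 -> retransmit
Step 5: SEND seq=241 -> fresh
Step 6: SEND seq=498 -> fresh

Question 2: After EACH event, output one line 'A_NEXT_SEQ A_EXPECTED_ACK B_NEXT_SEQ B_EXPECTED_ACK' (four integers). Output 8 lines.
100 200 200 100
241 200 200 241
241 200 319 241
241 200 498 241
241 498 498 241
339 498 498 339
339 606 606 339
339 606 606 339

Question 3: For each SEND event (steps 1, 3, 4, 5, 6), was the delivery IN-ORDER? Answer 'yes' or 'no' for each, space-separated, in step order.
Answer: yes no yes yes yes

Derivation:
Step 1: SEND seq=100 -> in-order
Step 3: SEND seq=319 -> out-of-order
Step 4: SEND seq=200 -> in-order
Step 5: SEND seq=241 -> in-order
Step 6: SEND seq=498 -> in-order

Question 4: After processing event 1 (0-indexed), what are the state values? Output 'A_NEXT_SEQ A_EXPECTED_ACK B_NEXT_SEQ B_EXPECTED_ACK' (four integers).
After event 0: A_seq=100 A_ack=200 B_seq=200 B_ack=100
After event 1: A_seq=241 A_ack=200 B_seq=200 B_ack=241

241 200 200 241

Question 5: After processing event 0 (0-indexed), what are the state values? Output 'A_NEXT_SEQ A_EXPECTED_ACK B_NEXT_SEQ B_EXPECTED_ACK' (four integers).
After event 0: A_seq=100 A_ack=200 B_seq=200 B_ack=100

100 200 200 100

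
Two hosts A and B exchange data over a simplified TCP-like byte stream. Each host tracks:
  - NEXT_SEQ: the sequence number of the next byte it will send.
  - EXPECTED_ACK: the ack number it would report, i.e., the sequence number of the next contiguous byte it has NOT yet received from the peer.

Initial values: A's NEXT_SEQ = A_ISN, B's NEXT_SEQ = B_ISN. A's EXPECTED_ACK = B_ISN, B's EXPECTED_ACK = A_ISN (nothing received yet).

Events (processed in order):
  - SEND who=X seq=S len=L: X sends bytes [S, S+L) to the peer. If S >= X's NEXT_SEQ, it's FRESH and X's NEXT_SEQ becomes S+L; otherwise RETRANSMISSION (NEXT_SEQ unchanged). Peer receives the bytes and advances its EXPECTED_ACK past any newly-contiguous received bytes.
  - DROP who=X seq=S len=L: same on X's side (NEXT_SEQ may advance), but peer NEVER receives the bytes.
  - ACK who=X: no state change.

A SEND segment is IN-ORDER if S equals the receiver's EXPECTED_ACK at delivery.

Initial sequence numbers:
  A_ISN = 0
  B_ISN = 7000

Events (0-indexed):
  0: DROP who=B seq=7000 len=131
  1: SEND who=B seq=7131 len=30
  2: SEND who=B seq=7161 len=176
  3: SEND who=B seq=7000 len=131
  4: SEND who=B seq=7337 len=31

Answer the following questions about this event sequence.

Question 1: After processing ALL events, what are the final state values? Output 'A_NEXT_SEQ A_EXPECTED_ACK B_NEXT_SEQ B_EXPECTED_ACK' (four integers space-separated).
After event 0: A_seq=0 A_ack=7000 B_seq=7131 B_ack=0
After event 1: A_seq=0 A_ack=7000 B_seq=7161 B_ack=0
After event 2: A_seq=0 A_ack=7000 B_seq=7337 B_ack=0
After event 3: A_seq=0 A_ack=7337 B_seq=7337 B_ack=0
After event 4: A_seq=0 A_ack=7368 B_seq=7368 B_ack=0

Answer: 0 7368 7368 0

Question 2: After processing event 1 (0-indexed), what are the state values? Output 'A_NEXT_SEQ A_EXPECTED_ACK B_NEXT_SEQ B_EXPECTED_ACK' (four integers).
After event 0: A_seq=0 A_ack=7000 B_seq=7131 B_ack=0
After event 1: A_seq=0 A_ack=7000 B_seq=7161 B_ack=0

0 7000 7161 0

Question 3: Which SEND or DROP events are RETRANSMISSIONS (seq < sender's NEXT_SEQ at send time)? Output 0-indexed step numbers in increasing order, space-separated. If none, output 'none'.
Step 0: DROP seq=7000 -> fresh
Step 1: SEND seq=7131 -> fresh
Step 2: SEND seq=7161 -> fresh
Step 3: SEND seq=7000 -> retransmit
Step 4: SEND seq=7337 -> fresh

Answer: 3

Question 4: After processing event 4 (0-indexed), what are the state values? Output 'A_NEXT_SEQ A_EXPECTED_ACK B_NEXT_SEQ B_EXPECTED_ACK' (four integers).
After event 0: A_seq=0 A_ack=7000 B_seq=7131 B_ack=0
After event 1: A_seq=0 A_ack=7000 B_seq=7161 B_ack=0
After event 2: A_seq=0 A_ack=7000 B_seq=7337 B_ack=0
After event 3: A_seq=0 A_ack=7337 B_seq=7337 B_ack=0
After event 4: A_seq=0 A_ack=7368 B_seq=7368 B_ack=0

0 7368 7368 0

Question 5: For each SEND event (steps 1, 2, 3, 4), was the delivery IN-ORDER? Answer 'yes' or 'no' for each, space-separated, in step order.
Step 1: SEND seq=7131 -> out-of-order
Step 2: SEND seq=7161 -> out-of-order
Step 3: SEND seq=7000 -> in-order
Step 4: SEND seq=7337 -> in-order

Answer: no no yes yes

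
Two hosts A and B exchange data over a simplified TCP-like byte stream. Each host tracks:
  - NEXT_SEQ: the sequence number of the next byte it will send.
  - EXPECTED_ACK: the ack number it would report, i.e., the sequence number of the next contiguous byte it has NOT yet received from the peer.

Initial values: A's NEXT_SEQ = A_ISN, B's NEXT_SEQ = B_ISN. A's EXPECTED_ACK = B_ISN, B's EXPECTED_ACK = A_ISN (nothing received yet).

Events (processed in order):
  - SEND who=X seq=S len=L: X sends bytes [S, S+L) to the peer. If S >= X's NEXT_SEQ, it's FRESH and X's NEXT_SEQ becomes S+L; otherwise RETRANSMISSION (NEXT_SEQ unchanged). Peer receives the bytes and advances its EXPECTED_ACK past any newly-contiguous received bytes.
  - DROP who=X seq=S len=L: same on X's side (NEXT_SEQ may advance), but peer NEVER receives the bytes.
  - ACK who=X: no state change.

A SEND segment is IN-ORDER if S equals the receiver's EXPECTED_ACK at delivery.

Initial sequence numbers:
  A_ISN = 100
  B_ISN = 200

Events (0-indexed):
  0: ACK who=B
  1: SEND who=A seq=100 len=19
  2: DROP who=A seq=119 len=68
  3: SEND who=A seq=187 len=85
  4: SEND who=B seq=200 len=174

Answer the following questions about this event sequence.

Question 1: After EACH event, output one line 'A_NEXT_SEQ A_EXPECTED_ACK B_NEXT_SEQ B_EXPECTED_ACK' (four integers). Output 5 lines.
100 200 200 100
119 200 200 119
187 200 200 119
272 200 200 119
272 374 374 119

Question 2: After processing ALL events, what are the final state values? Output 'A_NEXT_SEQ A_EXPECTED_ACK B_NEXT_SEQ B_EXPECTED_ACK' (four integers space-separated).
After event 0: A_seq=100 A_ack=200 B_seq=200 B_ack=100
After event 1: A_seq=119 A_ack=200 B_seq=200 B_ack=119
After event 2: A_seq=187 A_ack=200 B_seq=200 B_ack=119
After event 3: A_seq=272 A_ack=200 B_seq=200 B_ack=119
After event 4: A_seq=272 A_ack=374 B_seq=374 B_ack=119

Answer: 272 374 374 119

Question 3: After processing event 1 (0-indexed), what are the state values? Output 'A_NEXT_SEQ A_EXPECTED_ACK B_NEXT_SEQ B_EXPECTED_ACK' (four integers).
After event 0: A_seq=100 A_ack=200 B_seq=200 B_ack=100
After event 1: A_seq=119 A_ack=200 B_seq=200 B_ack=119

119 200 200 119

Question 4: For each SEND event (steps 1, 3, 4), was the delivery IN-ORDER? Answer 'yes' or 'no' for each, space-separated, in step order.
Answer: yes no yes

Derivation:
Step 1: SEND seq=100 -> in-order
Step 3: SEND seq=187 -> out-of-order
Step 4: SEND seq=200 -> in-order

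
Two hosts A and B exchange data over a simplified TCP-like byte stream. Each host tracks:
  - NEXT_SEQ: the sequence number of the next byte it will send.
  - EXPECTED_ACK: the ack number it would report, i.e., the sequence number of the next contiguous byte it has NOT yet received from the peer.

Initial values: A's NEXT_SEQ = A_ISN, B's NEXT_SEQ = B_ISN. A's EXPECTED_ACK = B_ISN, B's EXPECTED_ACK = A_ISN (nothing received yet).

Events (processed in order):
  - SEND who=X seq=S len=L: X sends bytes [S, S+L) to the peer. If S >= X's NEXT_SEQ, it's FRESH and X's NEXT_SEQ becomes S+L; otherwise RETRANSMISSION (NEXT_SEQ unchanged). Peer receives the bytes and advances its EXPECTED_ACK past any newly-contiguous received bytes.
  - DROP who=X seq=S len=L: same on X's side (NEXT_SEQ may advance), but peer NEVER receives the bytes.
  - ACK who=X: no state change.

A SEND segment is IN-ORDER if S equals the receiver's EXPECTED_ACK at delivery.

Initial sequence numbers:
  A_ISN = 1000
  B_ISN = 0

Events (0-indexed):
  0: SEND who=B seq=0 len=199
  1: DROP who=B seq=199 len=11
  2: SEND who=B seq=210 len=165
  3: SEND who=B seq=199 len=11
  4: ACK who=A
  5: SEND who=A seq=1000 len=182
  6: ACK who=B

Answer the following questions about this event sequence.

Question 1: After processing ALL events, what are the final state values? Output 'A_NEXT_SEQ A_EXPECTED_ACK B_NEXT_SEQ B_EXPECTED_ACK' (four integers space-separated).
After event 0: A_seq=1000 A_ack=199 B_seq=199 B_ack=1000
After event 1: A_seq=1000 A_ack=199 B_seq=210 B_ack=1000
After event 2: A_seq=1000 A_ack=199 B_seq=375 B_ack=1000
After event 3: A_seq=1000 A_ack=375 B_seq=375 B_ack=1000
After event 4: A_seq=1000 A_ack=375 B_seq=375 B_ack=1000
After event 5: A_seq=1182 A_ack=375 B_seq=375 B_ack=1182
After event 6: A_seq=1182 A_ack=375 B_seq=375 B_ack=1182

Answer: 1182 375 375 1182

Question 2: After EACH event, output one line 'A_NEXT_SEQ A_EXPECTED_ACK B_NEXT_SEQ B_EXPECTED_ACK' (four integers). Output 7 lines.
1000 199 199 1000
1000 199 210 1000
1000 199 375 1000
1000 375 375 1000
1000 375 375 1000
1182 375 375 1182
1182 375 375 1182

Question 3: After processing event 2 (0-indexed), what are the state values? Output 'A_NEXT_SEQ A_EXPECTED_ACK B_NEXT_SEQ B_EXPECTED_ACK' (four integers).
After event 0: A_seq=1000 A_ack=199 B_seq=199 B_ack=1000
After event 1: A_seq=1000 A_ack=199 B_seq=210 B_ack=1000
After event 2: A_seq=1000 A_ack=199 B_seq=375 B_ack=1000

1000 199 375 1000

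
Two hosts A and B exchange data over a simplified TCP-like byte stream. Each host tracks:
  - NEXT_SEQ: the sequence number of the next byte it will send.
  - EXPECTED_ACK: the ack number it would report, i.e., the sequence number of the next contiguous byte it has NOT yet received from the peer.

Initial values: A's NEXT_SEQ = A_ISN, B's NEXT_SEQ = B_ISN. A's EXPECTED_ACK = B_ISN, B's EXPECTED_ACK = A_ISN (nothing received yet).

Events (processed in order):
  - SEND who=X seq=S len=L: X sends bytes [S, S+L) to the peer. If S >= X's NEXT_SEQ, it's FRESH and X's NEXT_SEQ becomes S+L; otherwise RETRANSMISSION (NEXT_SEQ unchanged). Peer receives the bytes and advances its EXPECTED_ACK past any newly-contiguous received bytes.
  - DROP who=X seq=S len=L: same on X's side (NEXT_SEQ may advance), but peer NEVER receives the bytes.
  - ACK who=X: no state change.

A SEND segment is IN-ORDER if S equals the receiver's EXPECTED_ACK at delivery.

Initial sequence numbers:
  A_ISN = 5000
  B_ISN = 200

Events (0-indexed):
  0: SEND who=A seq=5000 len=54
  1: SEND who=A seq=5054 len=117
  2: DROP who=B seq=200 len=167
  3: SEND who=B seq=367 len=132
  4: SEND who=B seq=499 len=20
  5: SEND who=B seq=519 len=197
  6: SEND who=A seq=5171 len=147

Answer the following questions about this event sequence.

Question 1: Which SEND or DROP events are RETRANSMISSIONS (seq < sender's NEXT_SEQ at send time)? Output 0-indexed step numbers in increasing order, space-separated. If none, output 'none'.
Answer: none

Derivation:
Step 0: SEND seq=5000 -> fresh
Step 1: SEND seq=5054 -> fresh
Step 2: DROP seq=200 -> fresh
Step 3: SEND seq=367 -> fresh
Step 4: SEND seq=499 -> fresh
Step 5: SEND seq=519 -> fresh
Step 6: SEND seq=5171 -> fresh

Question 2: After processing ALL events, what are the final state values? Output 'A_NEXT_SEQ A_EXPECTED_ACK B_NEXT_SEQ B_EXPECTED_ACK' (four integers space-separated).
Answer: 5318 200 716 5318

Derivation:
After event 0: A_seq=5054 A_ack=200 B_seq=200 B_ack=5054
After event 1: A_seq=5171 A_ack=200 B_seq=200 B_ack=5171
After event 2: A_seq=5171 A_ack=200 B_seq=367 B_ack=5171
After event 3: A_seq=5171 A_ack=200 B_seq=499 B_ack=5171
After event 4: A_seq=5171 A_ack=200 B_seq=519 B_ack=5171
After event 5: A_seq=5171 A_ack=200 B_seq=716 B_ack=5171
After event 6: A_seq=5318 A_ack=200 B_seq=716 B_ack=5318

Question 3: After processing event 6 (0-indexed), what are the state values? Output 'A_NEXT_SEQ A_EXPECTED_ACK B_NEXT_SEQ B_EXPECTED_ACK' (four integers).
After event 0: A_seq=5054 A_ack=200 B_seq=200 B_ack=5054
After event 1: A_seq=5171 A_ack=200 B_seq=200 B_ack=5171
After event 2: A_seq=5171 A_ack=200 B_seq=367 B_ack=5171
After event 3: A_seq=5171 A_ack=200 B_seq=499 B_ack=5171
After event 4: A_seq=5171 A_ack=200 B_seq=519 B_ack=5171
After event 5: A_seq=5171 A_ack=200 B_seq=716 B_ack=5171
After event 6: A_seq=5318 A_ack=200 B_seq=716 B_ack=5318

5318 200 716 5318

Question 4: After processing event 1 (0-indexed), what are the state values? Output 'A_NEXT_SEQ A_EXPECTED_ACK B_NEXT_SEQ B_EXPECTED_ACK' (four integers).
After event 0: A_seq=5054 A_ack=200 B_seq=200 B_ack=5054
After event 1: A_seq=5171 A_ack=200 B_seq=200 B_ack=5171

5171 200 200 5171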